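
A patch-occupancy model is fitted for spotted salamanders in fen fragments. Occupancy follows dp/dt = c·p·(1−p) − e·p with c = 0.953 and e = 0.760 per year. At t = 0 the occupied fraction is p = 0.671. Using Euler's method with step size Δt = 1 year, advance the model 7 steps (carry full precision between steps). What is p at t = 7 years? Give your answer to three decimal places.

0.228

Update rule: p ← p + [c·p·(1−p) − e·p]·Δt with Δt = 1.
  1  |  dp/dt·Δt = -0.299577  |  p_1 = 0.371423
  2  |  dp/dt·Δt = -0.059787  |  p_2 = 0.311637
  3  |  dp/dt·Δt = -0.032407  |  p_3 = 0.279230
  4  |  dp/dt·Δt = -0.020413  |  p_4 = 0.258816
  5  |  dp/dt·Δt = -0.013886  |  p_5 = 0.244930
  6  |  dp/dt·Δt = -0.009900  |  p_6 = 0.235031
  7  |  dp/dt·Δt = -0.007282  |  p_7 = 0.227748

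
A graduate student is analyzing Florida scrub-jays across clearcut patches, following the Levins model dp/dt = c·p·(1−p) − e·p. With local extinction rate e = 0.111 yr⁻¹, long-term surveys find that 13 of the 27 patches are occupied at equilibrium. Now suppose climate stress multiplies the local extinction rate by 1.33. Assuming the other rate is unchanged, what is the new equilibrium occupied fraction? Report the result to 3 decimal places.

0.310

Observed p* = 13/27 = 0.48148.
Balance c(1−p*) = e gives c = e/(1 − 0.48148) = 0.111/0.51852 = 0.21407.
New p* = 1 − e/c = 1 − 0.14763/0.21407 = 0.31037.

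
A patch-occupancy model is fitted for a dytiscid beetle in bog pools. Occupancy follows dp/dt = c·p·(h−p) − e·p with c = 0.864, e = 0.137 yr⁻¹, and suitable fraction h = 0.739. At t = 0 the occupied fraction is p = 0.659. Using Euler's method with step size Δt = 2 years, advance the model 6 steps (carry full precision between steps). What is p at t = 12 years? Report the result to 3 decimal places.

0.580

Update rule: p ← p + [c·p·(h−p) − e·p]·Δt with Δt = 2.
step 1: Δp = -0.08947, p = 0.56953
step 2: Δp = +0.01073, p = 0.58026
step 3: Δp = +0.00017, p = 0.58044
step 4: Δp = -0.00000, p = 0.58044
step 5: Δp = +0.00000, p = 0.58044
step 6: Δp = -0.00000, p = 0.58044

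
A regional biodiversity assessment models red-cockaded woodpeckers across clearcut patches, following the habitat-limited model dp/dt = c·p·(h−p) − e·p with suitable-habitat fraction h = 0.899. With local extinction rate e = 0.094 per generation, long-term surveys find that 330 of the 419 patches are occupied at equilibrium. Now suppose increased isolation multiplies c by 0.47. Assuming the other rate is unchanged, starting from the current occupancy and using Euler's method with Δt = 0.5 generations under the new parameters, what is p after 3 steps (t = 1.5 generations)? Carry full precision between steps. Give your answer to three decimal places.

Observed p* = 330/419 = 0.78759.
Balance c(h−p*) = e gives c = e/(0.899 − 0.78759) = 0.094/0.11141 = 0.84373.
Starting from p₀ = 0.78759; update p ← p + (dp/dt)·Δt with the new parameters.
p: 0.78759 → 0.76797  (Δp = -0.01962)
p: 0.76797 → 0.75183  (Δp = -0.01614)
p: 0.75183 → 0.73843  (Δp = -0.01340)

0.738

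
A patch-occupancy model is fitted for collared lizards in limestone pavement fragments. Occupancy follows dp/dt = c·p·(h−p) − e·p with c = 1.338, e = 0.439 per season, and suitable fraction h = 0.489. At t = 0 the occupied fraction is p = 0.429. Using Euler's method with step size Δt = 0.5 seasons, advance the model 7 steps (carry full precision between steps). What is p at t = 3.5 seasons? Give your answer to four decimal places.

Update rule: p ← p + [c·p·(h−p) − e·p]·Δt with Δt = 0.5.
t = 0.5: p = 0.42900 + (-0.07695) = 0.35205
t = 1: p = 0.35205 + (-0.04502) = 0.30703
t = 1.5: p = 0.30703 + (-0.03002) = 0.27702
t = 2: p = 0.27702 + (-0.02152) = 0.25550
t = 2.5: p = 0.25550 + (-0.01617) = 0.23933
t = 3: p = 0.23933 + (-0.01256) = 0.22677
t = 3.5: p = 0.22677 + (-0.00999) = 0.21678

0.2168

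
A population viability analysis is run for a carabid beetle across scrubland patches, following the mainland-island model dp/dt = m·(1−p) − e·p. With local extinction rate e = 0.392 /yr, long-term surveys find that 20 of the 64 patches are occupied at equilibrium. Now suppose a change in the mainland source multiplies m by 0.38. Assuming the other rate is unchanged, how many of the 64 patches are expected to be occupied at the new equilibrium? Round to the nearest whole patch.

9

Observed p* = 20/64 = 0.31250.
Balance m(1−p*) = e·p* gives m = e·p*/(1−p*) = 0.392×0.31250/0.68750 = 0.17818.
New p* = m/(m+e) = 0.06771/(0.06771+0.39200) = 0.14729.
Expected occupied = 64 × 0.14729 = 9.43 ≈ 9.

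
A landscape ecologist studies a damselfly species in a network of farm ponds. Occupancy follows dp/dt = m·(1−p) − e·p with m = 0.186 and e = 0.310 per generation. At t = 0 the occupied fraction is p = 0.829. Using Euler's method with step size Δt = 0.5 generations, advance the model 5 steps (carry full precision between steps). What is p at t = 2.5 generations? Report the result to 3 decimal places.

0.484

Update rule: p ← p + [m·(1−p) − e·p]·Δt with Δt = 0.5.
  1  |  dp/dt·Δt = -0.112592  |  p_1 = 0.716408
  2  |  dp/dt·Δt = -0.084669  |  p_2 = 0.631739
  3  |  dp/dt·Δt = -0.063671  |  p_3 = 0.568068
  4  |  dp/dt·Δt = -0.047881  |  p_4 = 0.520187
  5  |  dp/dt·Δt = -0.036006  |  p_5 = 0.484180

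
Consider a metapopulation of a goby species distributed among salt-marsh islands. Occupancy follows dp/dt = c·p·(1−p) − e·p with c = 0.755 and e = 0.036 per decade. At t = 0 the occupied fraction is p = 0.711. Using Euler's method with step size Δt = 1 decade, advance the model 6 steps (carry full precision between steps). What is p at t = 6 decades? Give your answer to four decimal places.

0.9520

Update rule: p ← p + [c·p·(1−p) − e·p]·Δt with Δt = 1.
  1  |  dp/dt·Δt = +0.129541  |  p_1 = 0.840541
  2  |  dp/dt·Δt = +0.070935  |  p_2 = 0.911475
  3  |  dp/dt·Δt = +0.028106  |  p_3 = 0.939582
  4  |  dp/dt·Δt = +0.009035  |  p_4 = 0.948617
  5  |  dp/dt·Δt = +0.002651  |  p_5 = 0.951267
  6  |  dp/dt·Δt = +0.000754  |  p_6 = 0.952022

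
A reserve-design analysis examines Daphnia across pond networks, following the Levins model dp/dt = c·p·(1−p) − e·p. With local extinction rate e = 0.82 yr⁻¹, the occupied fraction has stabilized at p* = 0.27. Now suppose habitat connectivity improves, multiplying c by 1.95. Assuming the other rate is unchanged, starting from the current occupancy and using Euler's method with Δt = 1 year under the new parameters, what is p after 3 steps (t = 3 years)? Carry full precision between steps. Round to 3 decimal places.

0.623

Balance c(1−p*) = e gives c = e/(1 − 0.27000) = 0.82/0.73000 = 1.12329.
Starting from p₀ = 0.27000; update p ← p + (dp/dt)·Δt with the new parameters.
step 1: Δp = +0.21033, p = 0.48033
step 2: Δp = +0.15288, p = 0.63321
step 3: Δp = -0.01050, p = 0.62271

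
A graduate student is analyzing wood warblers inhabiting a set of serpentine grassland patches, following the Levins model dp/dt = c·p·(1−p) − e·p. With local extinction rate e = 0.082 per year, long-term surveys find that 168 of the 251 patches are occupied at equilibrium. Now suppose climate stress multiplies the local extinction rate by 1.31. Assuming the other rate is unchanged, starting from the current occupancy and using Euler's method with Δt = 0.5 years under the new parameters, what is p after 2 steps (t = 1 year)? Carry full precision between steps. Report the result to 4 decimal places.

Observed p* = 168/251 = 0.66932.
Balance c(1−p*) = e gives c = e/(1 − 0.66932) = 0.082/0.33068 = 0.24798.
Starting from p₀ = 0.66932; update p ← p + (dp/dt)·Δt with the new parameters.
  1  |  dp/dt·Δt = -0.008507  |  p_1 = 0.660816
  2  |  dp/dt·Δt = -0.007702  |  p_2 = 0.653114

0.6531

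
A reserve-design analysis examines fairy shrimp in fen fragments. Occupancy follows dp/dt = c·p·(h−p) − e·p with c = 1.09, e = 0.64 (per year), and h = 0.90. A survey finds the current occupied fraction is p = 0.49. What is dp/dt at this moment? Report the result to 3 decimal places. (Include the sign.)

-0.095

Colonization term: c·p·(h−p) = 1.09×0.49×0.4100 = 0.21898.
Extinction term: e·p = 0.31360.
dp/dt = 0.21898 − 0.31360 = -0.09462.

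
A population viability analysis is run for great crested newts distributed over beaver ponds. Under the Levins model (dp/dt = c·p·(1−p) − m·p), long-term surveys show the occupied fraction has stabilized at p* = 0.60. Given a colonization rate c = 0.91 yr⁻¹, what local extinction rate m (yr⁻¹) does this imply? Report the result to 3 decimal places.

0.364

At equilibrium c(1−p*) = m.
m = 0.91 × (1 − 0.60) = 0.91 × 0.4000 = 0.3640.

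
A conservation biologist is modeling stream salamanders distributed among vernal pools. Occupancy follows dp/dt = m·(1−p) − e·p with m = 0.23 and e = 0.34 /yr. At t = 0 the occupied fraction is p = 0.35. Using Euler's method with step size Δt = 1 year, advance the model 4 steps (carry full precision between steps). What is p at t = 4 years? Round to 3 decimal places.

Update rule: p ← p + [m·(1−p) − e·p]·Δt with Δt = 1.
step 1: Δp = +0.03050, p = 0.38050
step 2: Δp = +0.01311, p = 0.39361
step 3: Δp = +0.00564, p = 0.39925
step 4: Δp = +0.00242, p = 0.40168

0.402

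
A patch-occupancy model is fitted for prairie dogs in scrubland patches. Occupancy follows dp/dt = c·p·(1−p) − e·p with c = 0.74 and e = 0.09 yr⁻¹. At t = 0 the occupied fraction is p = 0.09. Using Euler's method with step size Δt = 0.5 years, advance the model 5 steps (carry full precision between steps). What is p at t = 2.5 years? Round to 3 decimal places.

Update rule: p ← p + [c·p·(1−p) − e·p]·Δt with Δt = 0.5.
  1  |  dp/dt·Δt = +0.026253  |  p_1 = 0.116253
  2  |  dp/dt·Δt = +0.032782  |  p_2 = 0.149035
  3  |  dp/dt·Δt = +0.040218  |  p_3 = 0.189253
  4  |  dp/dt·Δt = +0.048255  |  p_4 = 0.237508
  5  |  dp/dt·Δt = +0.056318  |  p_5 = 0.293826

0.294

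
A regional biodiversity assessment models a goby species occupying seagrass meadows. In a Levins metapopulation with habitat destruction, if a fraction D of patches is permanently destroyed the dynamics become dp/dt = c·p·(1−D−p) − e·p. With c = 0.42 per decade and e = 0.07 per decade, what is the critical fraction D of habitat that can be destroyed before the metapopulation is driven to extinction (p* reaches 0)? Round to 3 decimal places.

The nontrivial equilibrium is p* = (1−D) − e/c; extinction occurs when this hits zero.
So D_crit = 1 − e/c = 1 − 0.07/0.42 = 1 − 0.1667 = 0.8333.
This equals the undisturbed p*, a classic result of Lande's extension.

0.833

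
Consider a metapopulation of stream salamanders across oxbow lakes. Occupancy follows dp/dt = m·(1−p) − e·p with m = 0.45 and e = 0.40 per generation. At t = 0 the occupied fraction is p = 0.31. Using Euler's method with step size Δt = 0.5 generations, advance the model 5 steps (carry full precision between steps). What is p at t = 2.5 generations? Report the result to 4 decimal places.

0.5156

Update rule: p ← p + [m·(1−p) − e·p]·Δt with Δt = 0.5.
  1  |  dp/dt·Δt = +0.093250  |  p_1 = 0.403250
  2  |  dp/dt·Δt = +0.053619  |  p_2 = 0.456869
  3  |  dp/dt·Δt = +0.030831  |  p_3 = 0.487700
  4  |  dp/dt·Δt = +0.017728  |  p_4 = 0.505427
  5  |  dp/dt·Δt = +0.010193  |  p_5 = 0.515621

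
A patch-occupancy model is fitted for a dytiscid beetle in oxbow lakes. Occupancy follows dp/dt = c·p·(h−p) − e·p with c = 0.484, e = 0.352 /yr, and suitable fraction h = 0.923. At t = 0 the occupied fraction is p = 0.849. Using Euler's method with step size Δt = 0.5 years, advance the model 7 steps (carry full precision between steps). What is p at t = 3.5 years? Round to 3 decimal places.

Update rule: p ← p + [c·p·(h−p) − e·p]·Δt with Δt = 0.5.
step 1: Δp = -0.13422, p = 0.71478
step 2: Δp = -0.08978, p = 0.62500
step 3: Δp = -0.06493, p = 0.56007
step 4: Δp = -0.04938, p = 0.51069
step 5: Δp = -0.03892, p = 0.47176
step 6: Δp = -0.03151, p = 0.44025
step 7: Δp = -0.02605, p = 0.41420

0.414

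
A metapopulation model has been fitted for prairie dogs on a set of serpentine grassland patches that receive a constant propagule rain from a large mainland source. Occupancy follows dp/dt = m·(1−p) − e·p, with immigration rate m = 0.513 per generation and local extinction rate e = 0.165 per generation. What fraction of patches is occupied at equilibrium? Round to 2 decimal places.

Setting dp/dt = 0: m − m·p* = e·p*, so m = (m+e)·p*.
p* = m/(m+e) = 0.513/(0.513+0.165) = 0.513/0.6780 = 0.7566.

0.76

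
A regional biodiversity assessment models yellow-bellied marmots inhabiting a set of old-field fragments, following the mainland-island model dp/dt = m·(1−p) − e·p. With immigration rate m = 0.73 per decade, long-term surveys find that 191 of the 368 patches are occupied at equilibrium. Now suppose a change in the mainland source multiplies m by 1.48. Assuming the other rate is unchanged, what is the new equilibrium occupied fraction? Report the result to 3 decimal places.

Observed p* = 191/368 = 0.51902.
Balance m(1−p*) = e·p* gives e = m(1−p*)/p* = 0.73×0.48098/0.51902 = 0.67650.
New p* = m/(m+e) = 1.08040/(1.08040+0.67650) = 0.61495.

0.615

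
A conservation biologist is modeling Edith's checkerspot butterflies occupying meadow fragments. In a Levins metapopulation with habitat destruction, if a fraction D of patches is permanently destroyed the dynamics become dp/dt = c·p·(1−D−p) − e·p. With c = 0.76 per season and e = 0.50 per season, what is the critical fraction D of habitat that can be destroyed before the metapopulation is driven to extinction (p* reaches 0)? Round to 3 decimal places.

The nontrivial equilibrium is p* = (1−D) − e/c; extinction occurs when this hits zero.
So D_crit = 1 − e/c = 1 − 0.50/0.76 = 1 − 0.6579 = 0.3421.
This equals the undisturbed p*, a classic result of Lande's extension.

0.342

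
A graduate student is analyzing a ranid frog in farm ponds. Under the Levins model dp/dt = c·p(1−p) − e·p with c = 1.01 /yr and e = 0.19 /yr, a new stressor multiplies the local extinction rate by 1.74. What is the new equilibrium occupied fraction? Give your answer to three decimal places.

0.673

Before: p* = 1 − 0.19/1.01 = 0.8119.
After the change, c = 1.01, e = 0.3306, so p* = 1 − 0.3306/1.01 = 0.6727.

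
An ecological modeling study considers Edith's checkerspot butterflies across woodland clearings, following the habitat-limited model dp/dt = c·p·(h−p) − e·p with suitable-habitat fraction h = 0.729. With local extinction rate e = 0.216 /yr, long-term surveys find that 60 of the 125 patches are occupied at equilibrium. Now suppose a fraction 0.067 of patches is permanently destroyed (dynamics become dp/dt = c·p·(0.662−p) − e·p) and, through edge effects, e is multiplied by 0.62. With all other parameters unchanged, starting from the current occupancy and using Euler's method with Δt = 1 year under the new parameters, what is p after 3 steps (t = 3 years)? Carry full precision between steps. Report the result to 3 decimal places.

0.502

Observed p* = 60/125 = 0.48000.
Balance c(h−p*) = e gives c = e/(0.729 − 0.48000) = 0.216/0.24900 = 0.86747.
Starting from p₀ = 0.48000; update p ← p + (dp/dt)·Δt with the new parameters.
step 1: Δp = +0.01150, p = 0.49150
step 2: Δp = +0.00687, p = 0.49837
step 3: Δp = +0.00400, p = 0.50237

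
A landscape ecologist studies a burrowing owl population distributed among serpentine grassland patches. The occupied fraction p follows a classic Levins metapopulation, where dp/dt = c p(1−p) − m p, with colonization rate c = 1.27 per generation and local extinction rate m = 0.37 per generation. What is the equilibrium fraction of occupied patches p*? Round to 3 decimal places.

Setting dp/dt = 0 and dividing through by p* gives c·(1−p*) = m.
So p* = 1 − m/c = 1 − 0.37/1.27 = 1 − 0.2913 = 0.7087.

0.709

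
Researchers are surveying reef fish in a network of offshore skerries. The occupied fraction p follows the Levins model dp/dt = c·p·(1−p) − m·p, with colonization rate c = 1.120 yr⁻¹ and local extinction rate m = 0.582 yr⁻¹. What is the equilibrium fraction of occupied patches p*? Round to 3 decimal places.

Setting dp/dt = 0 and dividing through by p* gives c·(1−p*) = m.
So p* = 1 − m/c = 1 − 0.582/1.120 = 1 − 0.5196 = 0.4804.

0.480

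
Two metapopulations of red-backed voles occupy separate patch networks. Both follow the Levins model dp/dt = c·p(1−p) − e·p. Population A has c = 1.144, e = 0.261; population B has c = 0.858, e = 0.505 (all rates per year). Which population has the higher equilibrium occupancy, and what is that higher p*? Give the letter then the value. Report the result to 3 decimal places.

A, 0.772

A: p*_A = 1 − 0.261/1.144 = 0.7719.
B: p*_B = 1 − 0.505/0.858 = 0.4114.
A is higher at 0.7719.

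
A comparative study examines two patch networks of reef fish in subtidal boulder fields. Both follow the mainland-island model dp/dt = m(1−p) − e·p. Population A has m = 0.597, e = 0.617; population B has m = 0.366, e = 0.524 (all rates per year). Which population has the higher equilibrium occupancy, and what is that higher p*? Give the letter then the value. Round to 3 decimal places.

A: p*_A = m/(m+e) = 0.597/1.2140 = 0.4918.
B: p*_B = 0.366/0.8900 = 0.4112.
A is higher at 0.4918.

A, 0.492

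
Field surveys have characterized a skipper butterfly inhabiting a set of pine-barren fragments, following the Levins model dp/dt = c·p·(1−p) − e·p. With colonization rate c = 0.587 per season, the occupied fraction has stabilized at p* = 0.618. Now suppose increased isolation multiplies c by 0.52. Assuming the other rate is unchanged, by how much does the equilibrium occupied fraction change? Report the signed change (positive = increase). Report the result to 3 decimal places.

-0.353

Balance c(1−p*) = e gives e = 0.587×(1 − 0.61800) = 0.22423.
New p* = 1 − e/c = 1 − 0.22423/0.30524 = 0.26540.
Δp* = 0.26540 − 0.61800 = -0.35260.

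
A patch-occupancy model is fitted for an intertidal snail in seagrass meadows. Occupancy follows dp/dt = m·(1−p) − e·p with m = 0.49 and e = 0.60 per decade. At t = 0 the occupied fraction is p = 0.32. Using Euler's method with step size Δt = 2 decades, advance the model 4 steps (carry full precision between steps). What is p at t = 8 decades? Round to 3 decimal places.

0.198

Update rule: p ← p + [m·(1−p) − e·p]·Δt with Δt = 2.
t = 2: p = 0.32000 + (+0.28240) = 0.60240
t = 4: p = 0.60240 + (-0.33323) = 0.26917
t = 6: p = 0.26917 + (+0.39321) = 0.66238
t = 8: p = 0.66238 + (-0.46399) = 0.19839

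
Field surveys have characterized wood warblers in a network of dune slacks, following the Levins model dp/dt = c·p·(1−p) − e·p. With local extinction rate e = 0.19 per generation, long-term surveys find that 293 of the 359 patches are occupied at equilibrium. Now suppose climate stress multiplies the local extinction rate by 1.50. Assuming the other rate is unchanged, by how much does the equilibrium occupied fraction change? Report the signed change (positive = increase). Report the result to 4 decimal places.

-0.0919

Observed p* = 293/359 = 0.81616.
Balance c(1−p*) = e gives c = e/(1 − 0.81616) = 0.19/0.18384 = 1.03351.
New p* = 1 − e/c = 1 − 0.28500/1.03351 = 0.72424.
Δp* = 0.72424 − 0.81616 = -0.09192.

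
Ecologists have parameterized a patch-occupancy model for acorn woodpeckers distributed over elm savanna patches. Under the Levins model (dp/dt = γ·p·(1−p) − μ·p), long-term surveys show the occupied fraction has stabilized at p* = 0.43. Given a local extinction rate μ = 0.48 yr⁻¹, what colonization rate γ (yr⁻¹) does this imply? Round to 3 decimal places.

At equilibrium γ(1−p*) = μ, so γ = μ/(1−p*).
γ = 0.48/(1 − 0.43) = 0.48/0.5700 = 0.8421.

0.842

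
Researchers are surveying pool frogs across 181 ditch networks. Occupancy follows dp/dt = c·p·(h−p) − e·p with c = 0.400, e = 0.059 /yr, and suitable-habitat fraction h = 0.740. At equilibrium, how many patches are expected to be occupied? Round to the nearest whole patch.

107

p* = h − e/c = 0.740 − 0.1475 = 0.5925.
Expected occupied patches = N × p* = 181 × 0.5925 = 107.24 ≈ 107.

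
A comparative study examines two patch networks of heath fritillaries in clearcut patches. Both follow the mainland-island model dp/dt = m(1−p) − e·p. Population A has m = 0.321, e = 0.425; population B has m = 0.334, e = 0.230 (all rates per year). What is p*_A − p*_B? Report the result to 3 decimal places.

-0.162

A: p*_A = m/(m+e) = 0.321/0.7460 = 0.4303.
B: p*_B = 0.334/0.5640 = 0.5922.
p*_A − p*_B = 0.4303 − 0.5922 = -0.1619.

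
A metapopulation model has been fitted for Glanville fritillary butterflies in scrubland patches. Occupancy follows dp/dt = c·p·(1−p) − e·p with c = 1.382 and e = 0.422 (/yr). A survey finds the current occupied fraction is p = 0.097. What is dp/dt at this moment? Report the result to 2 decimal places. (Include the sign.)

Colonization term: c·p·(1−p) = 1.382×0.097×0.9030 = 0.12105.
Extinction term: e·p = 0.04093.
dp/dt = 0.12105 − 0.04093 = 0.08012.

0.08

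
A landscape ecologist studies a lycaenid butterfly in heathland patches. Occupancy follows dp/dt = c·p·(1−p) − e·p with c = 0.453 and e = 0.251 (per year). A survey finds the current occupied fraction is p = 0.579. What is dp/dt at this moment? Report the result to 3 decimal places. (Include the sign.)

-0.035

Colonization term: c·p·(1−p) = 0.453×0.579×0.4210 = 0.11042.
Extinction term: e·p = 0.14533.
dp/dt = 0.11042 − 0.14533 = -0.03491.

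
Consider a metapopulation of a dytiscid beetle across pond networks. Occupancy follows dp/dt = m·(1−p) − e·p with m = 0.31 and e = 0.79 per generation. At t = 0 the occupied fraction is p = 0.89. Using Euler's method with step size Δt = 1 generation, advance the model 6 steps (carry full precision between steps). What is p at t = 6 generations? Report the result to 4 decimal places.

Update rule: p ← p + [m·(1−p) − e·p]·Δt with Δt = 1.
t = 1: p = 0.89000 + (-0.66900) = 0.22100
t = 2: p = 0.22100 + (+0.06690) = 0.28790
t = 3: p = 0.28790 + (-0.00669) = 0.28121
t = 4: p = 0.28121 + (+0.00067) = 0.28188
t = 5: p = 0.28188 + (-0.00007) = 0.28181
t = 6: p = 0.28181 + (+0.00001) = 0.28182

0.2818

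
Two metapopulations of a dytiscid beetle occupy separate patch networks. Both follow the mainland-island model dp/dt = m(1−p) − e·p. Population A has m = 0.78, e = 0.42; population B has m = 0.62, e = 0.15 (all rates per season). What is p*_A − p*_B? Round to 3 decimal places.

-0.155

A: p*_A = m/(m+e) = 0.78/1.2000 = 0.6500.
B: p*_B = 0.62/0.7700 = 0.8052.
p*_A − p*_B = 0.6500 − 0.8052 = -0.1552.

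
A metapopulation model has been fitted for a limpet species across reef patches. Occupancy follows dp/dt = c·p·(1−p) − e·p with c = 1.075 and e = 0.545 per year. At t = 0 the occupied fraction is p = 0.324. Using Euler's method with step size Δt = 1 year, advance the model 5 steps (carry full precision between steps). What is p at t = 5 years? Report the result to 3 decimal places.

0.484

Update rule: p ← p + [c·p·(1−p) − e·p]·Δt with Δt = 1.
p: 0.32400 → 0.38287  (Δp = +0.05887)
p: 0.38287 → 0.42821  (Δp = +0.04534)
p: 0.42821 → 0.45804  (Δp = +0.02984)
p: 0.45804 → 0.47527  (Δp = +0.01722)
p: 0.47527 → 0.48434  (Δp = +0.00907)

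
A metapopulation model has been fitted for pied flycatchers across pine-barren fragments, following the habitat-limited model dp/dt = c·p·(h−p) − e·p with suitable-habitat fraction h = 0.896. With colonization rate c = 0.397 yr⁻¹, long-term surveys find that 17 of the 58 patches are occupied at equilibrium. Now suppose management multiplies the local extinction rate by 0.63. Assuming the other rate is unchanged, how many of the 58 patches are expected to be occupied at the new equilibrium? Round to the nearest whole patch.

30

Observed p* = 17/58 = 0.29310.
Balance c(h−p*) = e gives e = 0.397×(0.896 − 0.29310) = 0.23935.
New p* = 0.896 − e/c = 0.896 − 0.15079/0.39700 = 0.51618.
Expected occupied = 58 × 0.51618 = 29.94 ≈ 30.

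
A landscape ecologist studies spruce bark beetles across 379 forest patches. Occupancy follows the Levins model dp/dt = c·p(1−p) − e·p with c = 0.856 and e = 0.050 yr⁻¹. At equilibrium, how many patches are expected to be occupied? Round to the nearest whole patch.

357

p* = 1 − e/c = 1 − 0.050/0.856 = 0.9416.
Expected occupied patches = N × p* = 379 × 0.9416 = 356.86 ≈ 357.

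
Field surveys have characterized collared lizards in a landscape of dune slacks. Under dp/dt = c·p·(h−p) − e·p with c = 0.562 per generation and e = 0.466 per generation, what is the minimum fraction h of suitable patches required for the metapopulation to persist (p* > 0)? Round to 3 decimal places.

p* = h − e/c is positive only when h > e/c.
h_min = e/c = 0.466/0.562 = 0.8292.

0.829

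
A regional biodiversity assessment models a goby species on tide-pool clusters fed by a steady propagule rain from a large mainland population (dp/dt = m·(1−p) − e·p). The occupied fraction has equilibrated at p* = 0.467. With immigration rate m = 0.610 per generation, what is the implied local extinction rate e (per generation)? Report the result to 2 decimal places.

0.70

At equilibrium m(1−p*) = e·p*, so e = m(1−p*)/p*.
e = 0.610 × 0.5330 / 0.467 = 0.6962.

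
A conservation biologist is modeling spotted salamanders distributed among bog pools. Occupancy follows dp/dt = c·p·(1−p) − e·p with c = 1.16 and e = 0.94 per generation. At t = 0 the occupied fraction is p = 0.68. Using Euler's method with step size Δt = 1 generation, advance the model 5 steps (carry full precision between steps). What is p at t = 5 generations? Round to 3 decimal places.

Update rule: p ← p + [c·p·(1−p) − e·p]·Δt with Δt = 1.
p: 0.68000 → 0.29322  (Δp = -0.38678)
p: 0.29322 → 0.25799  (Δp = -0.03522)
p: 0.25799 → 0.23754  (Δp = -0.02045)
p: 0.23754 → 0.22435  (Δp = -0.01319)
p: 0.22435 → 0.21532  (Δp = -0.00903)

0.215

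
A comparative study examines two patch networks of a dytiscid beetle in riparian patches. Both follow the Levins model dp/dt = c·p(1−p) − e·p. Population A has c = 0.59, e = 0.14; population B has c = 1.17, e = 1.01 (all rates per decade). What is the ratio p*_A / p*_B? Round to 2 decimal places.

5.58

A: p*_A = 1 − 0.14/0.59 = 0.7627.
B: p*_B = 1 − 1.01/1.17 = 0.1368.
p*_A / p*_B = 0.7627/0.1368 = 5.5773.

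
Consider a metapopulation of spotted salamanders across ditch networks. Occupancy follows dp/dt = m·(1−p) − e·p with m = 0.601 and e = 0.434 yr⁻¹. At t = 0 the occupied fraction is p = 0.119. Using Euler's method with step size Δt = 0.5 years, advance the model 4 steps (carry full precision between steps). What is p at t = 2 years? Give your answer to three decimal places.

Update rule: p ← p + [m·(1−p) − e·p]·Δt with Δt = 0.5.
step 1: Δp = +0.23892, p = 0.35792
step 2: Δp = +0.11528, p = 0.47320
step 3: Δp = +0.05562, p = 0.52882
step 4: Δp = +0.02684, p = 0.55565

0.556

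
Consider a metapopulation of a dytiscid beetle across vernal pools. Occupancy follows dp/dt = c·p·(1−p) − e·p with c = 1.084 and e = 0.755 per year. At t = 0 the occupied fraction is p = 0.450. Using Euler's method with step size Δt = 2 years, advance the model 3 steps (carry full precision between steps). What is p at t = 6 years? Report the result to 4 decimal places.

0.3039

Update rule: p ← p + [c·p·(1−p) − e·p]·Δt with Δt = 2.
step 1: Δp = -0.14292, p = 0.30708
step 2: Δp = -0.00238, p = 0.30470
step 3: Δp = -0.00079, p = 0.30391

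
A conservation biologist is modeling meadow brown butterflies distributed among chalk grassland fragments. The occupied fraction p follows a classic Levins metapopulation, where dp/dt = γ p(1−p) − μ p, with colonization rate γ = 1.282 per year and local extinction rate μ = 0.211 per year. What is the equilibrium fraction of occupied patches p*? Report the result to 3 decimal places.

At equilibrium, colonization balances extinction: γ·p*·(1−p*) = μ·p*.
So p* = 1 − μ/γ = 1 − 0.211/1.282 = 1 − 0.1646 = 0.8354.

0.835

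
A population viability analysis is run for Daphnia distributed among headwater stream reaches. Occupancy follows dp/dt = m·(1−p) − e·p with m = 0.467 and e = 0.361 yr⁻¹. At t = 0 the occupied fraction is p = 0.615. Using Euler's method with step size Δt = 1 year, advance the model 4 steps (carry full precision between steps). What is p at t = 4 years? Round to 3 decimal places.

Update rule: p ← p + [m·(1−p) − e·p]·Δt with Δt = 1.
t = 1: p = 0.61500 + (-0.04222) = 0.57278
t = 2: p = 0.57278 + (-0.00726) = 0.56552
t = 3: p = 0.56552 + (-0.00125) = 0.56427
t = 4: p = 0.56427 + (-0.00021) = 0.56405

0.564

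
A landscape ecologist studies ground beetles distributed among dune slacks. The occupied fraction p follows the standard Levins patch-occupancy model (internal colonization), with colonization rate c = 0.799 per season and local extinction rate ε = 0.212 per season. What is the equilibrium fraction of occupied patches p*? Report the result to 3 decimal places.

0.735

At equilibrium, colonization balances extinction: c·p*·(1−p*) = ε·p*.
So p* = 1 − ε/c = 1 − 0.212/0.799 = 1 − 0.2653 = 0.7347.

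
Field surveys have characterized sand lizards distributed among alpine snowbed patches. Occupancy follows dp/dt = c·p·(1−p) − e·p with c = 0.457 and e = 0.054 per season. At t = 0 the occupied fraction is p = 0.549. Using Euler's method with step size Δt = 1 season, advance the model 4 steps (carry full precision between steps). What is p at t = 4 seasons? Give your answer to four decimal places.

Update rule: p ← p + [c·p·(1−p) − e·p]·Δt with Δt = 1.
step 1: Δp = +0.08351, p = 0.63251
step 2: Δp = +0.07207, p = 0.70458
step 3: Δp = +0.05708, p = 0.76165
step 4: Δp = +0.04183, p = 0.80349

0.8035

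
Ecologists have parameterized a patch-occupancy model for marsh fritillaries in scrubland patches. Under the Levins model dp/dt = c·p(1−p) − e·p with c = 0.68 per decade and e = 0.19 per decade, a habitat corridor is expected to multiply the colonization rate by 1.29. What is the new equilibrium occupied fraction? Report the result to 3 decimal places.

Before: p* = 1 − 0.19/0.68 = 0.7206.
After the change, c = 0.8772, e = 0.19, so p* = 1 − 0.19/0.8772 = 0.7834.

0.783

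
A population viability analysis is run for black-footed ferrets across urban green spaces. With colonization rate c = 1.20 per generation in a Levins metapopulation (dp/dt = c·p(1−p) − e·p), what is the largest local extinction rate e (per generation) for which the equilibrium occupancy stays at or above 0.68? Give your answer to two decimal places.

0.38

1 − e/c ≥ 0.68 ⇒ e ≤ c(1 − 0.68) = 1.20 × 0.3200.
e_max = 0.3840.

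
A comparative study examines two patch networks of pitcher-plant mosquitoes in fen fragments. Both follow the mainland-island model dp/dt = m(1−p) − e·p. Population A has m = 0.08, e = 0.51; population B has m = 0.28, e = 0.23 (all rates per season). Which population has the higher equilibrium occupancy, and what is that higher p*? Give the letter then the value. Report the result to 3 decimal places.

B, 0.549

A: p*_A = m/(m+e) = 0.08/0.5900 = 0.1356.
B: p*_B = 0.28/0.5100 = 0.5490.
B is higher at 0.5490.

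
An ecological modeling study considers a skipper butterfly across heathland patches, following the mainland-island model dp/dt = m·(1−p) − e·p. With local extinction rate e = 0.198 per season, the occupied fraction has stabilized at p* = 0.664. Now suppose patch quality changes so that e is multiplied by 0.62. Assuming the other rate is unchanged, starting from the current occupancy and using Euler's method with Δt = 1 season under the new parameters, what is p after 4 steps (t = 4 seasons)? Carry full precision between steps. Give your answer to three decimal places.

0.756

Balance m(1−p*) = e·p* gives m = e·p*/(1−p*) = 0.198×0.66400/0.33600 = 0.39129.
Starting from p₀ = 0.66400; update p ← p + (dp/dt)·Δt with the new parameters.
t = 1: p = 0.66400 + (+0.04996) = 0.71396
t = 2: p = 0.71396 + (+0.02428) = 0.73824
t = 3: p = 0.73824 + (+0.01180) = 0.75004
t = 4: p = 0.75004 + (+0.00573) = 0.75577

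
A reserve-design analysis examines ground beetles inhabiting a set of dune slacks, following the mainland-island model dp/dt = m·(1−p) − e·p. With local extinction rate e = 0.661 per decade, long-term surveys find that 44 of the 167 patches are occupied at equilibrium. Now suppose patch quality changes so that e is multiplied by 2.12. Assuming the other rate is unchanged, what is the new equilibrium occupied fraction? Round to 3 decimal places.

0.144

Observed p* = 44/167 = 0.26347.
Balance m(1−p*) = e·p* gives m = e·p*/(1−p*) = 0.661×0.26347/0.73653 = 0.23645.
New p* = m/(m+e) = 0.23645/(0.23645+1.40132) = 0.14437.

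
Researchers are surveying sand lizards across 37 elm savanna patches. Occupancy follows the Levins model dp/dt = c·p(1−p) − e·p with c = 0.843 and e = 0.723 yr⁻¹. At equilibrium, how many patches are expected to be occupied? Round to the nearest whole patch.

5

p* = 1 − e/c = 1 − 0.723/0.843 = 0.1423.
Expected occupied patches = N × p* = 37 × 0.1423 = 5.27 ≈ 5.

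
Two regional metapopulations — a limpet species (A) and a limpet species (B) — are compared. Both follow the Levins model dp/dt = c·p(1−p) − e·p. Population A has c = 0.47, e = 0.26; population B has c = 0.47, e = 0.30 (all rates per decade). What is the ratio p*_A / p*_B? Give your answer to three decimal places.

A: p*_A = 1 − 0.26/0.47 = 0.4468.
B: p*_B = 1 − 0.30/0.47 = 0.3617.
p*_A / p*_B = 0.4468/0.3617 = 1.2353.

1.235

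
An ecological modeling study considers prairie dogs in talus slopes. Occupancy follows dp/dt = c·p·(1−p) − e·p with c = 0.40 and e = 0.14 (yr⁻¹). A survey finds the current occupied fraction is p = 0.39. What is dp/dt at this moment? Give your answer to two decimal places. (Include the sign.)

0.04

Colonization term: c·p·(1−p) = 0.40×0.39×0.6100 = 0.09516.
Extinction term: e·p = 0.05460.
dp/dt = 0.09516 − 0.05460 = 0.04056.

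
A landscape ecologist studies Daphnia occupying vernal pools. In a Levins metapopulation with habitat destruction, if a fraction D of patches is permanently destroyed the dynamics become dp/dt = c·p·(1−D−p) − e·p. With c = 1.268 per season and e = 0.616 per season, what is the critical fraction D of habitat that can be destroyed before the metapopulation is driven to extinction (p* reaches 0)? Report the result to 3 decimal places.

0.514

The nontrivial equilibrium is p* = (1−D) − e/c; extinction occurs when this hits zero.
So D_crit = 1 − e/c = 1 − 0.616/1.268 = 1 − 0.4858 = 0.5142.
Note this equals the original equilibrium occupancy — the Levins extinction-debt result.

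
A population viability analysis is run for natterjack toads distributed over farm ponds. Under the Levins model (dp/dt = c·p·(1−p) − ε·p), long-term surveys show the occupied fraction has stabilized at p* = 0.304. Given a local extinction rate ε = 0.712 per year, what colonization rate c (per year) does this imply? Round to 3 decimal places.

1.023

At equilibrium c(1−p*) = ε, so c = ε/(1−p*).
c = 0.712/(1 − 0.304) = 0.712/0.6960 = 1.0230.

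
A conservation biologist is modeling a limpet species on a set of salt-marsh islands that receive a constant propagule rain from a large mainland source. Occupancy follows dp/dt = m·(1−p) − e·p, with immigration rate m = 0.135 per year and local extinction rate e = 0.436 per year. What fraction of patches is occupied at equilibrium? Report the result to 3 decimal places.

0.236

Setting dp/dt = 0: m − m·p* = e·p*, so m = (m+e)·p*.
p* = m/(m+e) = 0.135/(0.135+0.436) = 0.135/0.5710 = 0.2364.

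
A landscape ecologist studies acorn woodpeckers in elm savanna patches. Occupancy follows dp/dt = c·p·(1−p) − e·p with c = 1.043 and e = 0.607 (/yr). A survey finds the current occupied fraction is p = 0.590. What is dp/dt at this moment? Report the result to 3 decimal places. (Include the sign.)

Colonization term: c·p·(1−p) = 1.043×0.590×0.4100 = 0.25230.
Extinction term: e·p = 0.35813.
dp/dt = 0.25230 − 0.35813 = -0.10583.

-0.106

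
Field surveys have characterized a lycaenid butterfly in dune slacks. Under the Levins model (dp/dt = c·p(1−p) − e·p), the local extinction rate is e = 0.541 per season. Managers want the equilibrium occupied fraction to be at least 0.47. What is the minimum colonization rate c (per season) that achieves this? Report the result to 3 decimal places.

p* = 1 − e/c ≥ 0.47 requires e/c ≤ 0.5300, i.e. c ≥ e/0.5300.
c_min = 0.541/0.5300 = 1.0208.

1.021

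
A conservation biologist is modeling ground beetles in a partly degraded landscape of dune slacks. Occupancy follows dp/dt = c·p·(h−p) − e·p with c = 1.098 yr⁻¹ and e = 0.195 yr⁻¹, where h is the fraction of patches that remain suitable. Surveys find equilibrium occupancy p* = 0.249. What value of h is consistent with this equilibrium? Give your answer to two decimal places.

At equilibrium c(h−p*) = e, so h = p* + e/c.
h = 0.249 + 0.195/1.098 = 0.249 + 0.1776 = 0.4266.

0.43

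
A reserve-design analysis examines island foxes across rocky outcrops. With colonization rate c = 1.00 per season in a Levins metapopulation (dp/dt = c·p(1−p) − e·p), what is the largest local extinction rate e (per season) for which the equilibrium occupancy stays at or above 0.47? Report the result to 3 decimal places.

0.530

1 − e/c ≥ 0.47 ⇒ e ≤ c(1 − 0.47) = 1.00 × 0.5300.
e_max = 0.5300.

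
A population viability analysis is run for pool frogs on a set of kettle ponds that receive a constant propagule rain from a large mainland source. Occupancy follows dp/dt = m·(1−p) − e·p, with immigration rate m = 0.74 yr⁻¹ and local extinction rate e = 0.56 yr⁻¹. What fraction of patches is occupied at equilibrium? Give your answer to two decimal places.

0.57

At equilibrium the propagule rain into empty patches balances local extinction: m(1−p*) = e·p*.
p* = m/(m+e) = 0.74/(0.74+0.56) = 0.74/1.3000 = 0.5692.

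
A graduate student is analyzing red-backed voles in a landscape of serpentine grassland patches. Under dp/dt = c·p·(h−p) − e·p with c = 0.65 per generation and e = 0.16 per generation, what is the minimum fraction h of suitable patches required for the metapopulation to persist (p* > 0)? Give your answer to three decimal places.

0.246

p* = h − e/c is positive only when h > e/c.
h_min = e/c = 0.16/0.65 = 0.2462.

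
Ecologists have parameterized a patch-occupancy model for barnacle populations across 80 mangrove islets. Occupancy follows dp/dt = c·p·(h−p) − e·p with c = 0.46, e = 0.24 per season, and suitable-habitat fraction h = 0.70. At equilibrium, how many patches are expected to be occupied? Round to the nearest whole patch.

p* = h − e/c = 0.70 − 0.5217 = 0.1783.
Expected occupied patches = N × p* = 80 × 0.1783 = 14.26 ≈ 14.

14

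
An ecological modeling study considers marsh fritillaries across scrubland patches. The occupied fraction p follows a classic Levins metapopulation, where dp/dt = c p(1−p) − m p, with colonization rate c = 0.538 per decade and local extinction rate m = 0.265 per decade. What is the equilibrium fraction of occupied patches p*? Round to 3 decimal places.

0.507

At equilibrium, colonization balances extinction: c·p*·(1−p*) = m·p*.
So p* = 1 − m/c = 1 − 0.265/0.538 = 1 − 0.4926 = 0.5074.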